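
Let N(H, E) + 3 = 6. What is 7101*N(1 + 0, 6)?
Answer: 21303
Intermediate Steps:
N(H, E) = 3 (N(H, E) = -3 + 6 = 3)
7101*N(1 + 0, 6) = 7101*3 = 21303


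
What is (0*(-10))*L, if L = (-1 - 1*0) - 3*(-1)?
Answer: 0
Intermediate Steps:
L = 2 (L = (-1 + 0) + 3 = -1 + 3 = 2)
(0*(-10))*L = (0*(-10))*2 = 0*2 = 0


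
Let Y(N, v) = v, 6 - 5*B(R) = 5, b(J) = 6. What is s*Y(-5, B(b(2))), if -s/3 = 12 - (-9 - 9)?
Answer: -18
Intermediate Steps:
B(R) = ⅕ (B(R) = 6/5 - ⅕*5 = 6/5 - 1 = ⅕)
s = -90 (s = -3*(12 - (-9 - 9)) = -3*(12 - 1*(-18)) = -3*(12 + 18) = -3*30 = -90)
s*Y(-5, B(b(2))) = -90*⅕ = -18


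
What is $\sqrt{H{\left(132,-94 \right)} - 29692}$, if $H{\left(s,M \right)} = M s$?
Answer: $10 i \sqrt{421} \approx 205.18 i$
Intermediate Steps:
$\sqrt{H{\left(132,-94 \right)} - 29692} = \sqrt{\left(-94\right) 132 - 29692} = \sqrt{-12408 - 29692} = \sqrt{-42100} = 10 i \sqrt{421}$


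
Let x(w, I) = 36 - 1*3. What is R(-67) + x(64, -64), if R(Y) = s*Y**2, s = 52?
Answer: 233461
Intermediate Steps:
x(w, I) = 33 (x(w, I) = 36 - 3 = 33)
R(Y) = 52*Y**2
R(-67) + x(64, -64) = 52*(-67)**2 + 33 = 52*4489 + 33 = 233428 + 33 = 233461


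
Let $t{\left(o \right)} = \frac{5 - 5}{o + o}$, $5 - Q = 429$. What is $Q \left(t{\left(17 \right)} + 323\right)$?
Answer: $-136952$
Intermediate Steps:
$Q = -424$ ($Q = 5 - 429 = -424$)
$t{\left(o \right)} = 0$ ($t{\left(o \right)} = \frac{0}{2 o} = 0 \frac{1}{2 o} = 0$)
$Q \left(t{\left(17 \right)} + 323\right) = - 424 \left(0 + 323\right) = \left(-424\right) 323 = -136952$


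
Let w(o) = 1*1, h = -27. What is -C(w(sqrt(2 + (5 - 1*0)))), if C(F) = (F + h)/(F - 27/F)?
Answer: -1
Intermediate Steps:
w(o) = 1
C(F) = (-27 + F)/(F - 27/F) (C(F) = (F - 27)/(F - 27/F) = (-27 + F)/(F - 27/F))
-C(w(sqrt(2 + (5 - 1*0)))) = -(-27 + 1)/(-27 + 1**2) = -(-26)/(-27 + 1) = -(-26)/(-26) = -(-1)*(-26)/26 = -1*1 = -1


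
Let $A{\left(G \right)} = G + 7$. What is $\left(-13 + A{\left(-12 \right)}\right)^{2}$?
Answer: $324$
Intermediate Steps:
$A{\left(G \right)} = 7 + G$
$\left(-13 + A{\left(-12 \right)}\right)^{2} = \left(-13 + \left(7 - 12\right)\right)^{2} = \left(-13 - 5\right)^{2} = \left(-18\right)^{2} = 324$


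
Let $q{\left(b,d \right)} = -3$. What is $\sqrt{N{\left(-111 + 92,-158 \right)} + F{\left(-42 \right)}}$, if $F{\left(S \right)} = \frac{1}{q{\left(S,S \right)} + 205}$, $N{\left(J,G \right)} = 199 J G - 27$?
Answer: $\frac{19 \sqrt{67521126}}{202} \approx 772.9$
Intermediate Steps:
$N{\left(J,G \right)} = -27 + 199 G J$ ($N{\left(J,G \right)} = 199 G J - 27 = -27 + 199 G J$)
$F{\left(S \right)} = \frac{1}{202}$ ($F{\left(S \right)} = \frac{1}{-3 + 205} = \frac{1}{202}$)
$\sqrt{N{\left(-111 + 92,-158 \right)} + F{\left(-42 \right)}} = \sqrt{\left(-27 + 199 \left(-158\right) \left(-111 + 92\right)\right) + \frac{1}{202}} = \sqrt{\left(-27 + 199 \left(-158\right) \left(-19\right)\right) + \frac{1}{202}} = \sqrt{\left(-27 + 597398\right) + \frac{1}{202}} = \sqrt{597371 + \frac{1}{202}} = \sqrt{\frac{120668943}{202}} = \frac{19 \sqrt{67521126}}{202}$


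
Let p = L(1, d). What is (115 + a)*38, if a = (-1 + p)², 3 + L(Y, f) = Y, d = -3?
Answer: 4712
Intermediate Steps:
L(Y, f) = -3 + Y
p = -2 (p = -3 + 1 = -2)
a = 9 (a = (-1 - 2)² = (-3)² = 9)
(115 + a)*38 = (115 + 9)*38 = 124*38 = 4712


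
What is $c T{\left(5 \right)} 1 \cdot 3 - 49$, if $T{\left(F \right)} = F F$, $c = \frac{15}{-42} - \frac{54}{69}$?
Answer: $- \frac{43303}{322} \approx -134.48$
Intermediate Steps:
$c = - \frac{367}{322}$ ($c = 15 \left(- \frac{1}{42}\right) - \frac{18}{23} = - \frac{5}{14} - \frac{18}{23} = - \frac{367}{322} \approx -1.1398$)
$T{\left(F \right)} = F^{2}$
$c T{\left(5 \right)} 1 \cdot 3 - 49 = - \frac{367 \cdot 5^{2} \cdot 1 \cdot 3}{322} - 49 = - \frac{367 \cdot 25 \cdot 1 \cdot 3}{322} - 49 = - \frac{367 \cdot 25 \cdot 3}{322} - 49 = \left(- \frac{367}{322}\right) 75 - 49 = - \frac{27525}{322} - 49 = - \frac{43303}{322}$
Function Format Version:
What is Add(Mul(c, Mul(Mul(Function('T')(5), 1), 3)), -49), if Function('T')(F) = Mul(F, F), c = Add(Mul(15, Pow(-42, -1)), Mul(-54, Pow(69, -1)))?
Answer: Rational(-43303, 322) ≈ -134.48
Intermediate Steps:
c = Rational(-367, 322) (c = Add(Mul(15, Rational(-1, 42)), Mul(-54, Rational(1, 69))) = Add(Rational(-5, 14), Rational(-18, 23)) = Rational(-367, 322) ≈ -1.1398)
Function('T')(F) = Pow(F, 2)
Add(Mul(c, Mul(Mul(Function('T')(5), 1), 3)), -49) = Add(Mul(Rational(-367, 322), Mul(Mul(Pow(5, 2), 1), 3)), -49) = Add(Mul(Rational(-367, 322), Mul(Mul(25, 1), 3)), -49) = Add(Mul(Rational(-367, 322), Mul(25, 3)), -49) = Add(Mul(Rational(-367, 322), 75), -49) = Add(Rational(-27525, 322), -49) = Rational(-43303, 322)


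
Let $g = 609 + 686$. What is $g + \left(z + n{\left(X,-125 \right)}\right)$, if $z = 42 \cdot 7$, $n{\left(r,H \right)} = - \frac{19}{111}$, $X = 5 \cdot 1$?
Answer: $\frac{176360}{111} \approx 1588.8$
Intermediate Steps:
$X = 5$
$n{\left(r,H \right)} = - \frac{19}{111}$ ($n{\left(r,H \right)} = \left(-19\right) \frac{1}{111} = - \frac{19}{111}$)
$g = 1295$
$z = 294$
$g + \left(z + n{\left(X,-125 \right)}\right) = 1295 + \left(294 - \frac{19}{111}\right) = 1295 + \frac{32615}{111} = \frac{176360}{111}$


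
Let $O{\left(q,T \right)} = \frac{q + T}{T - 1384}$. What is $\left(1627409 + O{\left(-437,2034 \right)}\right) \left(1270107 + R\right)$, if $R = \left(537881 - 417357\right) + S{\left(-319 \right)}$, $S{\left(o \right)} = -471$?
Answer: $\frac{147053550212152}{65} \approx 2.2624 \cdot 10^{12}$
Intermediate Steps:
$O{\left(q,T \right)} = \frac{T + q}{-1384 + T}$
$R = 120053$ ($R = \left(537881 - 417357\right) - 471 = 120524 - 471 = 120053$)
$\left(1627409 + O{\left(-437,2034 \right)}\right) \left(1270107 + R\right) = \left(1627409 + \frac{2034 - 437}{-1384 + 2034}\right) \left(1270107 + 120053\right) = \left(1627409 + \frac{1}{650} \cdot 1597\right) 1390160 = \left(1627409 + \frac{1597}{650}\right) 1390160 = \frac{1057817447}{650} \cdot 1390160 = \frac{147053550212152}{65}$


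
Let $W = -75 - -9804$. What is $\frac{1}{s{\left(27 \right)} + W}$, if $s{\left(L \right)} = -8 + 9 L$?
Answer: $\frac{1}{9964} \approx 0.00010036$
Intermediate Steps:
$W = 9729$ ($W = -75 + 9804 = 9729$)
$\frac{1}{s{\left(27 \right)} + W} = \frac{1}{\left(-8 + 9 \cdot 27\right) + 9729} = \frac{1}{\left(-8 + 243\right) + 9729} = \frac{1}{235 + 9729} = \frac{1}{9964}$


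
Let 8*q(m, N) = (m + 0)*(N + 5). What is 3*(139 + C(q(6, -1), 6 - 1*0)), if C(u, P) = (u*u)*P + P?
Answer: 597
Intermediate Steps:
q(m, N) = m*(5 + N)/8 (q(m, N) = ((m + 0)*(N + 5))/8 = (m*(5 + N))/8 = m*(5 + N)/8)
C(u, P) = P + P*u² (C(u, P) = u²*P + P = P*u² + P = P + P*u²)
3*(139 + C(q(6, -1), 6 - 1*0)) = 3*(139 + (6 - 1*0)*(1 + ((⅛)*6*(5 - 1))²)) = 3*(139 + (6 + 0)*(1 + ((⅛)*6*4)²)) = 3*(139 + 6*(1 + 3²)) = 3*(139 + 6*(1 + 9)) = 3*(139 + 6*10) = 3*(139 + 60) = 3*199 = 597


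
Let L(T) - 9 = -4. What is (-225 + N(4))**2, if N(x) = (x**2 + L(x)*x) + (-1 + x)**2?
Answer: 32400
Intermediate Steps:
L(T) = 5 (L(T) = 9 - 4 = 5)
N(x) = x**2 + (-1 + x)**2 + 5*x (N(x) = (x**2 + 5*x) + (-1 + x)**2 = x**2 + (-1 + x)**2 + 5*x)
(-225 + N(4))**2 = (-225 + (1 + 2*4**2 + 3*4))**2 = (-225 + (1 + 2*16 + 12))**2 = (-225 + (1 + 32 + 12))**2 = (-225 + 45)**2 = (-180)**2 = 32400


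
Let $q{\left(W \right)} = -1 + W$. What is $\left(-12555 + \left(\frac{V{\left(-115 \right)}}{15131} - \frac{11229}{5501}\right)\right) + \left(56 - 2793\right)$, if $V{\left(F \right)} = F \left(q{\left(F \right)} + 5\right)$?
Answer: $- \frac{1272938954986}{83235631} \approx -15293.0$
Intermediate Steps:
$V{\left(F \right)} = F \left(4 + F\right)$ ($V{\left(F \right)} = F \left(\left(-1 + F\right) + 5\right) = F \left(4 + F\right)$)
$\left(-12555 + \left(\frac{V{\left(-115 \right)}}{15131} - \frac{11229}{5501}\right)\right) + \left(56 - 2793\right) = \left(-12555 - \left(\frac{11229}{5501} - \frac{\left(-115\right) \left(4 - 115\right)}{15131}\right)\right) + \left(56 - 2793\right) = \left(-12555 - \left(\frac{11229}{5501} - \left(-115\right) \left(-111\right) \frac{1}{15131}\right)\right) + \left(56 - 2793\right) = \left(-12555 + \left(12765 \cdot \frac{1}{15131} - \frac{11229}{5501}\right)\right) - 2737 = \left(-12555 + \left(\frac{12765}{15131} - \frac{11229}{5501}\right)\right) - 2737 = \left(-12555 - \frac{99685734}{83235631}\right) - 2737 = - \frac{1045123032939}{83235631} - 2737 = - \frac{1272938954986}{83235631}$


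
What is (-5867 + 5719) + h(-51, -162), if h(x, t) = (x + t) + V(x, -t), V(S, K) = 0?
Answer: -361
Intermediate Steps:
h(x, t) = t + x (h(x, t) = (x + t) + 0 = (t + x) + 0 = t + x)
(-5867 + 5719) + h(-51, -162) = (-5867 + 5719) + (-162 - 51) = -148 - 213 = -361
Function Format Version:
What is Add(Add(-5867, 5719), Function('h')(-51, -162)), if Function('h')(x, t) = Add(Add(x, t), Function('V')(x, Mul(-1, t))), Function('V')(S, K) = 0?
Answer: -361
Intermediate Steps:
Function('h')(x, t) = Add(t, x) (Function('h')(x, t) = Add(Add(x, t), 0) = Add(Add(t, x), 0) = Add(t, x))
Add(Add(-5867, 5719), Function('h')(-51, -162)) = Add(Add(-5867, 5719), Add(-162, -51)) = Add(-148, -213) = -361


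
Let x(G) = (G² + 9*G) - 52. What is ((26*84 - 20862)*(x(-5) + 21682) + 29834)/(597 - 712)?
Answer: 17547902/5 ≈ 3.5096e+6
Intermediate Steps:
x(G) = -52 + G² + 9*G
((26*84 - 20862)*(x(-5) + 21682) + 29834)/(597 - 712) = ((26*84 - 20862)*((-52 + (-5)² + 9*(-5)) + 21682) + 29834)/(597 - 712) = ((2184 - 20862)*((-52 + 25 - 45) + 21682) + 29834)/(-115) = (-18678*(-72 + 21682) + 29834)*(-1/115) = (-18678*21610 + 29834)*(-1/115) = (-403631580 + 29834)*(-1/115) = -403601746*(-1/115) = 17547902/5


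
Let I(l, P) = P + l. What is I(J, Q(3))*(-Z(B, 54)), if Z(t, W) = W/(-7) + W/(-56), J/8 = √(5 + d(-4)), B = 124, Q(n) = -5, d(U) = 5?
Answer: -1215/28 + 486*√10/7 ≈ 176.16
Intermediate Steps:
J = 8*√10 (J = 8*√(5 + 5) = 8*√10 ≈ 25.298)
Z(t, W) = -9*W/56 (Z(t, W) = W*(-⅐) + W*(-1/56) = -W/7 - W/56 = -9*W/56)
I(J, Q(3))*(-Z(B, 54)) = (-5 + 8*√10)*(-(-9)*54/56) = (-5 + 8*√10)*(-1*(-243/28)) = (-5 + 8*√10)*(243/28) = -1215/28 + 486*√10/7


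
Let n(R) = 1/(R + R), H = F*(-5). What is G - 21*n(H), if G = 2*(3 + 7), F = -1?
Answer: 179/10 ≈ 17.900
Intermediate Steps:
G = 20 (G = 2*10 = 20)
H = 5 (H = -1*(-5) = 5)
n(R) = 1/(2*R)
G - 21*n(H) = 20 - 21/(2*5) = 20 - 21*⅒ = 20 - 21/10 = 179/10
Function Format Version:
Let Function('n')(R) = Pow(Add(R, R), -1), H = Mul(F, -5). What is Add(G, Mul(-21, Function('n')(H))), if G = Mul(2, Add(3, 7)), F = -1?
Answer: Rational(179, 10) ≈ 17.900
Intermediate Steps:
G = 20 (G = Mul(2, 10) = 20)
H = 5 (H = Mul(-1, -5) = 5)
Function('n')(R) = Mul(Rational(1, 2), Pow(R, -1)) (Function('n')(R) = Pow(Mul(2, R), -1) = Mul(Rational(1, 2), Pow(R, -1)))
Add(G, Mul(-21, Function('n')(H))) = Add(20, Mul(-21, Mul(Rational(1, 2), Pow(5, -1)))) = Add(20, Mul(-21, Mul(Rational(1, 2), Rational(1, 5)))) = Add(20, Mul(-21, Rational(1, 10))) = Add(20, Rational(-21, 10)) = Rational(179, 10)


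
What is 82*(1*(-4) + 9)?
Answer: 410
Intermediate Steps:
82*(1*(-4) + 9) = 82*(-4 + 9) = 82*5 = 410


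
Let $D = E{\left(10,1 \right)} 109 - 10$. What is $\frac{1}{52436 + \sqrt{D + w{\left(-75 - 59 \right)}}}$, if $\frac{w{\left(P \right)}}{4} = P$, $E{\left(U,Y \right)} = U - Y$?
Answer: $\frac{52436}{2749533661} - \frac{\sqrt{435}}{2749533661} \approx 1.9063 \cdot 10^{-5}$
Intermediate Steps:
$w{\left(P \right)} = 4 P$
$D = 971$ ($D = \left(10 - 1\right) 109 - 10 = 9 \cdot 109 - 10 = 981 - 10 = 971$)
$\frac{1}{52436 + \sqrt{D + w{\left(-75 - 59 \right)}}} = \frac{1}{52436 + \sqrt{971 + 4 \left(-75 - 59\right)}} = \frac{1}{52436 + \sqrt{971 + 4 \left(-134\right)}} = \frac{1}{52436 + \sqrt{971 - 536}} = \frac{1}{52436 + \sqrt{435}}$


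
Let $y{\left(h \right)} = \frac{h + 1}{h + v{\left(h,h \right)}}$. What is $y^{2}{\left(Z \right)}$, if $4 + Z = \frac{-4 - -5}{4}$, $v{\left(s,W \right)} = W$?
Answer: $\frac{121}{900} \approx 0.13444$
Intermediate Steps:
$Z = - \frac{15}{4}$ ($Z = -4 + \frac{-4 - -5}{4} = -4 + \left(-4 + 5\right) \frac{1}{4} = -4 + 1 \cdot \frac{1}{4} = -4 + \frac{1}{4} = - \frac{15}{4} \approx -3.75$)
$y{\left(h \right)} = \frac{1 + h}{2 h}$ ($y{\left(h \right)} = \frac{h + 1}{h + h} = \frac{1 + h}{2 h}$)
$y^{2}{\left(Z \right)} = \left(\frac{1 - \frac{15}{4}}{2 \left(- \frac{15}{4}\right)}\right)^{2} = \left(\frac{1}{2} \left(- \frac{4}{15}\right) \left(- \frac{11}{4}\right)\right)^{2} = \left(\frac{11}{30}\right)^{2} = \frac{121}{900}$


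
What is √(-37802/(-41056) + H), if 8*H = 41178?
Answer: √135589555667/5132 ≈ 71.751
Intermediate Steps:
H = 20589/4 (H = (⅛)*41178 = 20589/4 ≈ 5147.3)
√(-37802/(-41056) + H) = √(-37802/(-41056) + 20589/4) = √(-37802*(-1/41056) + 20589/4) = √(18901/20528 + 20589/4) = √(105681649/20528) = √135589555667/5132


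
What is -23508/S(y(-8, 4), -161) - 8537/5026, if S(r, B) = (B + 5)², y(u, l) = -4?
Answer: -4526495/1698788 ≈ -2.6645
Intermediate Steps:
S(r, B) = (5 + B)²
-23508/S(y(-8, 4), -161) - 8537/5026 = -23508/(5 - 161)² - 8537/5026 = -23508/((-156)²) - 8537*1/5026 = -23508/24336 - 8537/5026 = -23508*1/24336 - 8537/5026 = -653/676 - 8537/5026 = -4526495/1698788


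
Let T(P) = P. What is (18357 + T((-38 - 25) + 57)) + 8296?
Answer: 26647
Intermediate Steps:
(18357 + T((-38 - 25) + 57)) + 8296 = (18357 + ((-38 - 25) + 57)) + 8296 = (18357 + (-63 + 57)) + 8296 = (18357 - 6) + 8296 = 18351 + 8296 = 26647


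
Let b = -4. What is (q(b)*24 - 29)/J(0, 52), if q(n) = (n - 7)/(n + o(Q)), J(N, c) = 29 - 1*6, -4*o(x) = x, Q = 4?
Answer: 119/115 ≈ 1.0348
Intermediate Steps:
o(x) = -x/4
J(N, c) = 23 (J(N, c) = 29 - 6 = 23)
q(n) = (-7 + n)/(-1 + n) (q(n) = (n - 7)/(n - ¼*4) = (-7 + n)/(n - 1) = (-7 + n)/(-1 + n))
(q(b)*24 - 29)/J(0, 52) = (((-7 - 4)/(-1 - 4))*24 - 29)/23 = ((-11/(-5))*24 - 29)*(1/23) = (-⅕*(-11)*24 - 29)*(1/23) = ((11/5)*24 - 29)*(1/23) = (264/5 - 29)*(1/23) = (119/5)*(1/23) = 119/115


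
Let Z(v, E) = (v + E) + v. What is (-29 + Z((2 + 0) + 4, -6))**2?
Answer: 529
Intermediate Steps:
Z(v, E) = E + 2*v (Z(v, E) = (E + v) + v = E + 2*v)
(-29 + Z((2 + 0) + 4, -6))**2 = (-29 + (-6 + 2*((2 + 0) + 4)))**2 = (-29 + (-6 + 2*(2 + 4)))**2 = (-29 + (-6 + 2*6))**2 = (-29 + (-6 + 12))**2 = (-29 + 6)**2 = (-23)**2 = 529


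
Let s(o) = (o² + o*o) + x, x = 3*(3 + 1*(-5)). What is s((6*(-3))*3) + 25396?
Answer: 31222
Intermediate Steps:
x = -6 (x = 3*(3 - 5) = 3*(-2) = -6)
s(o) = -6 + 2*o² (s(o) = (o² + o*o) - 6 = (o² + o²) - 6 = 2*o² - 6 = -6 + 2*o²)
s((6*(-3))*3) + 25396 = (-6 + 2*((6*(-3))*3)²) + 25396 = (-6 + 2*(-18*3)²) + 25396 = (-6 + 2*(-54)²) + 25396 = (-6 + 2*2916) + 25396 = (-6 + 5832) + 25396 = 5826 + 25396 = 31222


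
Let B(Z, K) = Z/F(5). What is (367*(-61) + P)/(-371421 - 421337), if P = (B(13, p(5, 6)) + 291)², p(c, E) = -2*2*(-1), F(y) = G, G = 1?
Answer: -70029/792758 ≈ -0.088336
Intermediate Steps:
F(y) = 1
p(c, E) = 4 (p(c, E) = -4*(-1) = 4)
B(Z, K) = Z (B(Z, K) = Z/1 = Z*1 = Z)
P = 92416 (P = (13 + 291)² = 304² = 92416)
(367*(-61) + P)/(-371421 - 421337) = (367*(-61) + 92416)/(-371421 - 421337) = (-22387 + 92416)/(-792758) = 70029*(-1/792758) = -70029/792758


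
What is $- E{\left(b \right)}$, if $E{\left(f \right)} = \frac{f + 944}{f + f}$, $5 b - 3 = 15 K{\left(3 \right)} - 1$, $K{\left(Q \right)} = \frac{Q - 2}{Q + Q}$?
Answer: $- \frac{9449}{18} \approx -524.94$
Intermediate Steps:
$K{\left(Q \right)} = \frac{-2 + Q}{2 Q}$
$b = \frac{9}{10}$ ($b = \frac{3}{5} + \frac{15 \frac{-2 + 3}{2 \cdot 3} - 1}{5} = \frac{3}{5} + \frac{15 \cdot \frac{1}{2} \cdot \frac{1}{3} \cdot 1 - 1}{5} = \frac{3}{5} + \frac{15 \cdot \frac{1}{6} - 1}{5} = \frac{3}{5} + \frac{\frac{5}{2} - 1}{5} = \frac{3}{5} + \frac{1}{5} \cdot \frac{3}{2} = \frac{3}{5} + \frac{3}{10} = \frac{9}{10} \approx 0.9$)
$E{\left(f \right)} = \frac{944 + f}{2 f}$
$- E{\left(b \right)} = - \frac{944 + \frac{9}{10}}{2 \cdot \frac{9}{10}} = - \frac{10 \cdot 9449}{2 \cdot 9 \cdot 10} = \left(-1\right) \frac{9449}{18} = - \frac{9449}{18}$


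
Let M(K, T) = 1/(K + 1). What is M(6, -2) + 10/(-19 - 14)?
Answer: -37/231 ≈ -0.16017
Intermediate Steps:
M(K, T) = 1/(1 + K)
M(6, -2) + 10/(-19 - 14) = 1/(1 + 6) + 10/(-19 - 14) = 1/7 + 10/(-33) = ⅐ + 10*(-1/33) = ⅐ - 10/33 = -37/231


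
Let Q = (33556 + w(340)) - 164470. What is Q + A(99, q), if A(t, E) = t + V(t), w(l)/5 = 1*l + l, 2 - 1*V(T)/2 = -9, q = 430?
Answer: -127393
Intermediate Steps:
V(T) = 22 (V(T) = 4 - 2*(-9) = 4 + 18 = 22)
w(l) = 10*l (w(l) = 5*(1*l + l) = 5*(l + l) = 5*(2*l) = 10*l)
A(t, E) = 22 + t (A(t, E) = t + 22 = 22 + t)
Q = -127514 (Q = (33556 + 10*340) - 164470 = (33556 + 3400) - 164470 = 36956 - 164470 = -127514)
Q + A(99, q) = -127514 + (22 + 99) = -127514 + 121 = -127393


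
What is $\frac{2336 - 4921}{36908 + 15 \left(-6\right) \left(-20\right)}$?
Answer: $- \frac{2585}{38708} \approx -0.066782$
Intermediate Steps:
$\frac{2336 - 4921}{36908 + 15 \left(-6\right) \left(-20\right)} = - \frac{2585}{36908 - -1800} = - \frac{2585}{36908 + 1800} = - \frac{2585}{38708}$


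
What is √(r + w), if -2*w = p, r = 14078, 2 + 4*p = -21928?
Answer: 7*√1373/2 ≈ 129.69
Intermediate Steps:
p = -10965/2 (p = -½ + (¼)*(-21928) = -½ - 5482 = -10965/2 ≈ -5482.5)
w = 10965/4 (w = -½*(-10965/2) = 10965/4 ≈ 2741.3)
√(r + w) = √(14078 + 10965/4) = √(67277/4) = 7*√1373/2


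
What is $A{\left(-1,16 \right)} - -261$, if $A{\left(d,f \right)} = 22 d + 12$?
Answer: $251$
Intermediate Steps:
$A{\left(d,f \right)} = 12 + 22 d$
$A{\left(-1,16 \right)} - -261 = \left(12 + 22 \left(-1\right)\right) - -261 = \left(12 - 22\right) + 261 = -10 + 261 = 251$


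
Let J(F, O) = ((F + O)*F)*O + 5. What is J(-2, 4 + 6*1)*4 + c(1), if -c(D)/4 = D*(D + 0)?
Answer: -624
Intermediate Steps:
J(F, O) = 5 + F*O*(F + O) (J(F, O) = (F*(F + O))*O + 5 = F*O*(F + O) + 5 = 5 + F*O*(F + O))
c(D) = -4*D² (c(D) = -4*D*(D + 0) = -4*D*D = -4*D²)
J(-2, 4 + 6*1)*4 + c(1) = (5 - 2*(4 + 6*1)² + (4 + 6*1)*(-2)²)*4 - 4*1² = (5 - 2*(4 + 6)² + (4 + 6)*4)*4 - 4*1 = (5 - 2*10² + 10*4)*4 - 4 = (5 - 2*100 + 40)*4 - 4 = (5 - 200 + 40)*4 - 4 = -155*4 - 4 = -620 - 4 = -624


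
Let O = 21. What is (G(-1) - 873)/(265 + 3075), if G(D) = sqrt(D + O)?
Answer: -873/3340 + sqrt(5)/1670 ≈ -0.26004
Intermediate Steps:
G(D) = sqrt(21 + D) (G(D) = sqrt(D + 21) = sqrt(21 + D))
(G(-1) - 873)/(265 + 3075) = (sqrt(21 - 1) - 873)/(265 + 3075) = (sqrt(20) - 873)/3340 = (2*sqrt(5) - 873)*(1/3340) = (-873 + 2*sqrt(5))*(1/3340) = -873/3340 + sqrt(5)/1670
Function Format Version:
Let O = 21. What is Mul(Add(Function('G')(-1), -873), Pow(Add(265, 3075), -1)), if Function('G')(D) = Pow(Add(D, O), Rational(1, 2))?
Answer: Add(Rational(-873, 3340), Mul(Rational(1, 1670), Pow(5, Rational(1, 2)))) ≈ -0.26004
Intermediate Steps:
Function('G')(D) = Pow(Add(21, D), Rational(1, 2)) (Function('G')(D) = Pow(Add(D, 21), Rational(1, 2)) = Pow(Add(21, D), Rational(1, 2)))
Mul(Add(Function('G')(-1), -873), Pow(Add(265, 3075), -1)) = Mul(Add(Pow(Add(21, -1), Rational(1, 2)), -873), Pow(Add(265, 3075), -1)) = Mul(Add(Pow(20, Rational(1, 2)), -873), Pow(3340, -1)) = Mul(Add(Mul(2, Pow(5, Rational(1, 2))), -873), Rational(1, 3340)) = Mul(Add(-873, Mul(2, Pow(5, Rational(1, 2)))), Rational(1, 3340)) = Add(Rational(-873, 3340), Mul(Rational(1, 1670), Pow(5, Rational(1, 2))))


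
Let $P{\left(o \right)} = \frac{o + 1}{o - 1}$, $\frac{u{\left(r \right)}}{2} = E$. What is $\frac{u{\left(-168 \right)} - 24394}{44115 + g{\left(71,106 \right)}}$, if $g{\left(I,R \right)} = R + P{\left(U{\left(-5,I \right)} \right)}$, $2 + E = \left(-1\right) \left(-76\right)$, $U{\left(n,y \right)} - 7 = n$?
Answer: $- \frac{12123}{22112} \approx -0.54825$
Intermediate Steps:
$U{\left(n,y \right)} = 7 + n$
$E = 74$ ($E = -2 - -76 = -2 + 76 = 74$)
$u{\left(r \right)} = 148$ ($u{\left(r \right)} = 2 \cdot 74 = 148$)
$P{\left(o \right)} = \frac{1 + o}{-1 + o}$
$g{\left(I,R \right)} = 3 + R$ ($g{\left(I,R \right)} = R + \frac{1 + \left(7 - 5\right)}{-1 + \left(7 - 5\right)} = R + \frac{1 + 2}{-1 + 2} = R + 1^{-1} \cdot 3 = R + 1 \cdot 3 = R + 3 = 3 + R$)
$\frac{u{\left(-168 \right)} - 24394}{44115 + g{\left(71,106 \right)}} = \frac{148 - 24394}{44115 + \left(3 + 106\right)} = - \frac{24246}{44115 + 109} = - \frac{24246}{44224} = \left(-24246\right) \frac{1}{44224} = - \frac{12123}{22112}$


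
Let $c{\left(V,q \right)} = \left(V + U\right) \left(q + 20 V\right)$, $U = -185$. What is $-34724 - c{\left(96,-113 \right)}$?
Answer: $126099$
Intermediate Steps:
$c{\left(V,q \right)} = \left(-185 + V\right) \left(q + 20 V\right)$ ($c{\left(V,q \right)} = \left(V - 185\right) \left(q + 20 V\right) = \left(-185 + V\right) \left(q + 20 V\right)$)
$-34724 - c{\left(96,-113 \right)} = -34724 - \left(\left(-3700\right) 96 - -20905 + 20 \cdot 96^{2} + 96 \left(-113\right)\right) = -34724 - \left(-355200 + 20905 + 20 \cdot 9216 - 10848\right) = -34724 - \left(-355200 + 20905 + 184320 - 10848\right) = -34724 - -160823 = -34724 + 160823 = 126099$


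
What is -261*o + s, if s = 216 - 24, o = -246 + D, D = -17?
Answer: 68835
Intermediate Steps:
o = -263 (o = -246 - 17 = -263)
s = 192
-261*o + s = -261*(-263) + 192 = 68643 + 192 = 68835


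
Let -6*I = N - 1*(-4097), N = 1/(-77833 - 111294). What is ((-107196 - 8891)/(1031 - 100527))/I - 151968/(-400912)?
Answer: 364472839110490893/965882273559840248 ≈ 0.37735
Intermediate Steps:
N = -1/189127 (N = 1/(-189127) = -1/189127 ≈ -5.2875e-6)
I = -387426659/567381 (I = -(-1/189127 - 1*(-4097))/6 = -(-1/189127 + 4097)/6 = -1/6*774853318/189127 = -387426659/567381 ≈ -682.83)
((-107196 - 8891)/(1031 - 100527))/I - 151968/(-400912) = ((-107196 - 8891)/(1031 - 100527))/(-387426659/567381) - 151968/(-400912) = -116087/(-99496)*(-567381/387426659) - 151968*(-1/400912) = -116087*(-1/99496)*(-567381/387426659) + 9498/25057 = (116087/99496)*(-567381/387426659) + 9498/25057 = -65865558147/38547402863864 + 9498/25057 = 364472839110490893/965882273559840248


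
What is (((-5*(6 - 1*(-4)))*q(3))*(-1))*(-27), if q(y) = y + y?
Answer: -8100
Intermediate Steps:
q(y) = 2*y
(((-5*(6 - 1*(-4)))*q(3))*(-1))*(-27) = (((-5*(6 - 1*(-4)))*(2*3))*(-1))*(-27) = ((-5*(6 + 4)*6)*(-1))*(-27) = ((-5*10*6)*(-1))*(-27) = (-50*6*(-1))*(-27) = -300*(-1)*(-27) = 300*(-27) = -8100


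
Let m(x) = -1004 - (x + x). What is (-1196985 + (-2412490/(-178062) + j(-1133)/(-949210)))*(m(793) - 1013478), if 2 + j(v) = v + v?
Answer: 51390178481022482688128/42254557755 ≈ 1.2162e+12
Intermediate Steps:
j(v) = -2 + 2*v (j(v) = -2 + (v + v) = -2 + 2*v)
m(x) = -1004 - 2*x
(-1196985 + (-2412490/(-178062) + j(-1133)/(-949210)))*(m(793) - 1013478) = (-1196985 + (-2412490/(-178062) + (-2 + 2*(-1133))/(-949210)))*((-1004 - 2*793) - 1013478) = (-1196985 + (-2412490*(-1/178062) + (-2 - 2266)*(-1/949210)))*((-1004 - 1586) - 1013478) = (-1196985 + (1206245/89031 - 2268*(-1/949210)))*(-2590 - 1013478) = (-1196985 + (1206245/89031 + 1134/474605))*(-1016068) = (-1196985 + 572590869379/42254557755)*(-1016068) = -50577499223499296/42254557755*(-1016068) = 51390178481022482688128/42254557755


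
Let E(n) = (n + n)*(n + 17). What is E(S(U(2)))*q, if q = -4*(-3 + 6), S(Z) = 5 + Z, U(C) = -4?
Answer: -432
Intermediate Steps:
q = -12 (q = -4*3 = -12)
E(n) = 2*n*(17 + n) (E(n) = (2*n)*(17 + n) = 2*n*(17 + n))
E(S(U(2)))*q = (2*(5 - 4)*(17 + (5 - 4)))*(-12) = (2*1*(17 + 1))*(-12) = (2*1*18)*(-12) = 36*(-12) = -432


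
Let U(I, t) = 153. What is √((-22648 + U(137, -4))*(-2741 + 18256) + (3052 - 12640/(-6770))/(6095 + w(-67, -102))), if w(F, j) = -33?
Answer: I*√1469558864797455347867/2051987 ≈ 18682.0*I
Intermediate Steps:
√((-22648 + U(137, -4))*(-2741 + 18256) + (3052 - 12640/(-6770))/(6095 + w(-67, -102))) = √((-22648 + 153)*(-2741 + 18256) + (3052 - 12640/(-6770))/(6095 - 33)) = √(-22495*15515 + (3052 - 12640*(-1/6770))/6062) = √(-349009925 + (3052 + 1264/677)*(1/6062)) = √(-349009925 + (2067468/677)*(1/6062)) = √(-349009925 + 1033734/2051987) = √(-716163827937241/2051987) = I*√1469558864797455347867/2051987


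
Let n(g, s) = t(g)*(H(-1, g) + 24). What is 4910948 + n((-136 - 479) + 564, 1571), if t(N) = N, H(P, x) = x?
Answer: 4912325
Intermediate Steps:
n(g, s) = g*(24 + g) (n(g, s) = g*(g + 24) = g*(24 + g))
4910948 + n((-136 - 479) + 564, 1571) = 4910948 + ((-136 - 479) + 564)*(24 + ((-136 - 479) + 564)) = 4910948 + (-615 + 564)*(24 + (-615 + 564)) = 4910948 - 51*(24 - 51) = 4910948 - 51*(-27) = 4910948 + 1377 = 4912325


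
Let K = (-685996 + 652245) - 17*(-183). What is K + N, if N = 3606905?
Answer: 3576265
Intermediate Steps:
K = -30640 (K = -33751 + 3111 = -30640)
K + N = -30640 + 3606905 = 3576265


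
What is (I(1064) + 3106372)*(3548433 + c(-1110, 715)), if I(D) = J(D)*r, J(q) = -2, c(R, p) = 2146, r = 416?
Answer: 11026465107660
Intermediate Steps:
I(D) = -832 (I(D) = -2*416 = -832)
(I(1064) + 3106372)*(3548433 + c(-1110, 715)) = (-832 + 3106372)*(3548433 + 2146) = 3105540*3550579 = 11026465107660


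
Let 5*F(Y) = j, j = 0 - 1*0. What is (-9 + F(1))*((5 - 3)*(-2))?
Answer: 36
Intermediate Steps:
j = 0 (j = 0 + 0 = 0)
F(Y) = 0 (F(Y) = (⅕)*0 = 0)
(-9 + F(1))*((5 - 3)*(-2)) = (-9 + 0)*((5 - 3)*(-2)) = -18*(-2) = -9*(-4) = 36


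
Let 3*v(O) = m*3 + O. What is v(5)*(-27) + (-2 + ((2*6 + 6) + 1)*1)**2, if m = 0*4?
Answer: 244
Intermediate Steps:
m = 0
v(O) = O/3 (v(O) = (0*3 + O)/3 = (0 + O)/3 = O/3)
v(5)*(-27) + (-2 + ((2*6 + 6) + 1)*1)**2 = ((1/3)*5)*(-27) + (-2 + ((2*6 + 6) + 1)*1)**2 = (5/3)*(-27) + (-2 + ((12 + 6) + 1)*1)**2 = -45 + (-2 + (18 + 1)*1)**2 = -45 + (-2 + 19*1)**2 = -45 + (-2 + 19)**2 = -45 + 17**2 = -45 + 289 = 244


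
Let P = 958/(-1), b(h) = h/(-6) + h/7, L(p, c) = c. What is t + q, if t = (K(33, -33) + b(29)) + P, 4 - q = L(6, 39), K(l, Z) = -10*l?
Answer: -55595/42 ≈ -1323.7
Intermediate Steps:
q = -35 (q = 4 - 1*39 = 4 - 39 = -35)
b(h) = -h/42 (b(h) = h*(-⅙) + h*(⅐) = -h/6 + h/7 = -h/42)
P = -958 (P = 958*(-1) = -958)
t = -54125/42 (t = (-10*33 - 1/42*29) - 958 = (-330 - 29/42) - 958 = -13889/42 - 958 = -54125/42 ≈ -1288.7)
t + q = -54125/42 - 35 = -55595/42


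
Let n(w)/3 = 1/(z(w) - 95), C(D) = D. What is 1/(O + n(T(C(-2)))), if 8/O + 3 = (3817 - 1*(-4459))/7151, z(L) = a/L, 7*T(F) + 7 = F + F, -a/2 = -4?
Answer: -4835959/21140283 ≈ -0.22876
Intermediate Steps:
a = 8 (a = -2*(-4) = 8)
T(F) = -1 + 2*F/7 (T(F) = -1 + (F + F)/7 = -1 + (2*F)/7 = -1 + 2*F/7)
z(L) = 8/L
n(w) = 3/(-95 + 8/w) (n(w) = 3/(8/w - 95) = 3/(-95 + 8/w))
O = -57208/13177 (O = 8/(-3 + (3817 - 1*(-4459))/7151) = 8/(-3 + (3817 + 4459)*(1/7151)) = 8/(-3 + 8276*(1/7151)) = 8/(-3 + 8276/7151) = 8/(-13177/7151) = 8*(-7151/13177) = -57208/13177 ≈ -4.3415)
1/(O + n(T(C(-2)))) = 1/(-57208/13177 - 3*(-1 + (2/7)*(-2))/(-8 + 95*(-1 + (2/7)*(-2)))) = 1/(-57208/13177 - 3*(-1 - 4/7)/(-8 + 95*(-1 - 4/7))) = 1/(-57208/13177 - 3*(-11/7)/(-8 + 95*(-11/7))) = 1/(-57208/13177 - 3*(-11/7)/(-8 - 1045/7)) = 1/(-57208/13177 - 3*(-11/7)/(-1101/7)) = 1/(-57208/13177 - 3*(-11/7)*(-7/1101)) = 1/(-57208/13177 - 11/367) = 1/(-21140283/4835959) = -4835959/21140283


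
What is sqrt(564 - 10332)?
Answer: 2*I*sqrt(2442) ≈ 98.833*I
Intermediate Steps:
sqrt(564 - 10332) = sqrt(-9768) = 2*I*sqrt(2442)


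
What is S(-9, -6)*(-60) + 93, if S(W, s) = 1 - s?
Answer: -327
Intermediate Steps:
S(-9, -6)*(-60) + 93 = (1 - 1*(-6))*(-60) + 93 = (1 + 6)*(-60) + 93 = 7*(-60) + 93 = -420 + 93 = -327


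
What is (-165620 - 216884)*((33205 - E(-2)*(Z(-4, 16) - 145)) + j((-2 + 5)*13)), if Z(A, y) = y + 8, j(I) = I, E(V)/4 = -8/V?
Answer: -13456490720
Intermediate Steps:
E(V) = -32/V (E(V) = 4*(-8/V) = -32/V)
Z(A, y) = 8 + y
(-165620 - 216884)*((33205 - E(-2)*(Z(-4, 16) - 145)) + j((-2 + 5)*13)) = (-165620 - 216884)*((33205 - (-32/(-2))*((8 + 16) - 145)) + (-2 + 5)*13) = -382504*((33205 - (-32*(-½))*(24 - 145)) + 3*13) = -382504*((33205 - 16*(-121)) + 39) = -382504*((33205 - 1*(-1936)) + 39) = -382504*((33205 + 1936) + 39) = -382504*(35141 + 39) = -382504*35180 = -13456490720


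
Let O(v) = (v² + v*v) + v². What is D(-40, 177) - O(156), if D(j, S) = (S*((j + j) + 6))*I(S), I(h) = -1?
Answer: -59910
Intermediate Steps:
O(v) = 3*v² (O(v) = (v² + v²) + v² = 2*v² + v² = 3*v²)
D(j, S) = -S*(6 + 2*j) (D(j, S) = (S*((j + j) + 6))*(-1) = (S*(2*j + 6))*(-1) = (S*(6 + 2*j))*(-1) = -S*(6 + 2*j))
D(-40, 177) - O(156) = -2*177*(3 - 40) - 3*156² = -2*177*(-37) - 3*24336 = 13098 - 1*73008 = 13098 - 73008 = -59910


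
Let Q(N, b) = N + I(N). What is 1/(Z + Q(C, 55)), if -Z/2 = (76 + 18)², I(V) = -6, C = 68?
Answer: -1/17610 ≈ -5.6786e-5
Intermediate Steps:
Q(N, b) = -6 + N (Q(N, b) = N - 6 = -6 + N)
Z = -17672 (Z = -2*(76 + 18)² = -2*94² = -2*8836 = -17672)
1/(Z + Q(C, 55)) = 1/(-17672 + (-6 + 68)) = 1/(-17672 + 62) = 1/(-17610) = -1/17610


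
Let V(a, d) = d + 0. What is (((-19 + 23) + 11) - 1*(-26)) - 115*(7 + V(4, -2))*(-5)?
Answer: 2916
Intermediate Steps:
V(a, d) = d
(((-19 + 23) + 11) - 1*(-26)) - 115*(7 + V(4, -2))*(-5) = (((-19 + 23) + 11) - 1*(-26)) - 115*(7 - 2)*(-5) = ((4 + 11) + 26) - 575*(-5) = (15 + 26) - 115*(-25) = 41 + 2875 = 2916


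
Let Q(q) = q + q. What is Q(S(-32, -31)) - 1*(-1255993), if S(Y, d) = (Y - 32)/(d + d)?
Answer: 38935847/31 ≈ 1.2560e+6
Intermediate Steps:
S(Y, d) = (-32 + Y)/(2*d) (S(Y, d) = (-32 + Y)/((2*d)) = (-32 + Y)*(1/(2*d)) = (-32 + Y)/(2*d))
Q(q) = 2*q
Q(S(-32, -31)) - 1*(-1255993) = 2*((½)*(-32 - 32)/(-31)) - 1*(-1255993) = 2*((½)*(-1/31)*(-64)) + 1255993 = 2*(32/31) + 1255993 = 64/31 + 1255993 = 38935847/31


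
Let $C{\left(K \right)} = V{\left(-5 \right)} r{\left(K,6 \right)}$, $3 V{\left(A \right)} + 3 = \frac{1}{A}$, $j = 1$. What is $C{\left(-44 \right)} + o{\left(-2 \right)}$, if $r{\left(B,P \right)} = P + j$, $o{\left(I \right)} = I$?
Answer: $- \frac{142}{15} \approx -9.4667$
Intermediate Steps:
$r{\left(B,P \right)} = 1 + P$ ($r{\left(B,P \right)} = P + 1 = 1 + P$)
$V{\left(A \right)} = -1 + \frac{1}{3 A}$
$C{\left(K \right)} = - \frac{112}{15}$ ($C{\left(K \right)} = \frac{\frac{1}{3} - -5}{-5} \left(1 + 6\right) = - \frac{\frac{1}{3} + 5}{5} \cdot 7 = \left(- \frac{1}{5}\right) \frac{16}{3} \cdot 7 = \left(- \frac{16}{15}\right) 7 = - \frac{112}{15}$)
$C{\left(-44 \right)} + o{\left(-2 \right)} = - \frac{112}{15} - 2 = - \frac{142}{15}$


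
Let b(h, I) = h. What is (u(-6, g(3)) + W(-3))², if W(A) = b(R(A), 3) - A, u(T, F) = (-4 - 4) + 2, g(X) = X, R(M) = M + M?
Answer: 81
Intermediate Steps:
R(M) = 2*M
u(T, F) = -6 (u(T, F) = -8 + 2 = -6)
W(A) = A (W(A) = 2*A - A = A)
(u(-6, g(3)) + W(-3))² = (-6 - 3)² = (-9)² = 81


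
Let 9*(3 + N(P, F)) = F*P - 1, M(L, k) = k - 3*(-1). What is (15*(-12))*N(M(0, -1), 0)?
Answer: 560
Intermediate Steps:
M(L, k) = 3 + k (M(L, k) = k + 3 = 3 + k)
N(P, F) = -28/9 + F*P/9 (N(P, F) = -3 + (F*P - 1)/9 = -3 + (-1 + F*P)/9 = -3 + (-1/9 + F*P/9) = -28/9 + F*P/9)
(15*(-12))*N(M(0, -1), 0) = (15*(-12))*(-28/9 + (1/9)*0*(3 - 1)) = -180*(-28/9 + (1/9)*0*2) = -180*(-28/9 + 0) = -180*(-28/9) = 560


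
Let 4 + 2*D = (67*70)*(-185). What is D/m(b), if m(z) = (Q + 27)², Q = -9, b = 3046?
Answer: -48203/36 ≈ -1339.0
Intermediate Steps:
m(z) = 324 (m(z) = (-9 + 27)² = 18² = 324)
D = -433827 (D = -2 + ((67*70)*(-185))/2 = -2 + (4690*(-185))/2 = -2 + (½)*(-867650) = -2 - 433825 = -433827)
D/m(b) = -433827/324 = -433827*1/324 = -48203/36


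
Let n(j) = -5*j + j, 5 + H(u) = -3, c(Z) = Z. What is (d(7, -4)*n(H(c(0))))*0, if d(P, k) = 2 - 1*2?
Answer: 0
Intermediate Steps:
d(P, k) = 0 (d(P, k) = 2 - 2 = 0)
H(u) = -8 (H(u) = -5 - 3 = -8)
n(j) = -4*j
(d(7, -4)*n(H(c(0))))*0 = (0*(-4*(-8)))*0 = (0*32)*0 = 0*0 = 0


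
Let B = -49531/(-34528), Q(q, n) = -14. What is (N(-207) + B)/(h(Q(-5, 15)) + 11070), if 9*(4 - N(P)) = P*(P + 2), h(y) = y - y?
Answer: -54203959/127408320 ≈ -0.42544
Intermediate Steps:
h(y) = 0
B = 49531/34528 (B = -49531*(-1/34528) = 49531/34528 ≈ 1.4345)
N(P) = 4 - P*(2 + P)/9 (N(P) = 4 - P*(P + 2)/9 = 4 - P*(2 + P)/9)
(N(-207) + B)/(h(Q(-5, 15)) + 11070) = ((4 - 2/9*(-207) - ⅑*(-207)²) + 49531/34528)/(0 + 11070) = ((4 + 46 - ⅑*42849) + 49531/34528)/11070 = ((4 + 46 - 4761) + 49531/34528)*(1/11070) = (-4711 + 49531/34528)*(1/11070) = -162611877/34528*1/11070 = -54203959/127408320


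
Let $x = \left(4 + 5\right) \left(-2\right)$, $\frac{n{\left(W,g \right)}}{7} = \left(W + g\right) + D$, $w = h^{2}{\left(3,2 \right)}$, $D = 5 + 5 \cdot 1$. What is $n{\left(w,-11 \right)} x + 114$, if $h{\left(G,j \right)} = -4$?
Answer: $-1776$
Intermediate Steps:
$D = 10$ ($D = 5 + 5 = 10$)
$w = 16$ ($w = \left(-4\right)^{2} = 16$)
$n{\left(W,g \right)} = 70 + 7 W + 7 g$ ($n{\left(W,g \right)} = 7 \left(\left(W + g\right) + 10\right) = 7 \left(10 + W + g\right) = 70 + 7 W + 7 g$)
$x = -18$ ($x = 9 \left(-2\right) = -18$)
$n{\left(w,-11 \right)} x + 114 = \left(70 + 7 \cdot 16 + 7 \left(-11\right)\right) \left(-18\right) + 114 = \left(70 + 112 - 77\right) \left(-18\right) + 114 = 105 \left(-18\right) + 114 = -1890 + 114 = -1776$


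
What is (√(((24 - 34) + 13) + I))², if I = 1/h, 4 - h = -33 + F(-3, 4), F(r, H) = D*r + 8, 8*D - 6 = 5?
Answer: 803/265 ≈ 3.0302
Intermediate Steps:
D = 11/8 (D = ¾ + (⅛)*5 = ¾ + 5/8 = 11/8 ≈ 1.3750)
F(r, H) = 8 + 11*r/8 (F(r, H) = 11*r/8 + 8 = 8 + 11*r/8)
h = 265/8 (h = 4 - (-33 + (8 + (11/8)*(-3))) = 4 - (-33 + (8 - 33/8)) = 4 - (-33 + 31/8) = 4 - 1*(-233/8) = 4 + 233/8 = 265/8 ≈ 33.125)
I = 8/265 (I = 1/(265/8) = 8/265 ≈ 0.030189)
(√(((24 - 34) + 13) + I))² = (√(((24 - 34) + 13) + 8/265))² = (√((-10 + 13) + 8/265))² = (√(3 + 8/265))² = (√(803/265))² = (√212795/265)² = 803/265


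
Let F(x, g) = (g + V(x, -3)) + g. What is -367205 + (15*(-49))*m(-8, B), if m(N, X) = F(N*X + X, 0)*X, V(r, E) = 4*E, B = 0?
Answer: -367205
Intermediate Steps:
F(x, g) = -12 + 2*g (F(x, g) = (g + 4*(-3)) + g = (g - 12) + g = (-12 + g) + g = -12 + 2*g)
m(N, X) = -12*X (m(N, X) = (-12 + 2*0)*X = (-12 + 0)*X = -12*X)
-367205 + (15*(-49))*m(-8, B) = -367205 + (15*(-49))*(-12*0) = -367205 - 735*0 = -367205 + 0 = -367205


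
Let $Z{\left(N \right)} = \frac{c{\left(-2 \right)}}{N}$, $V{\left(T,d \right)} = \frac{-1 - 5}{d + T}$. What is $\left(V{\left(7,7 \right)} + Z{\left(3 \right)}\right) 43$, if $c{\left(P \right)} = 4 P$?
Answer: $- \frac{2795}{21} \approx -133.1$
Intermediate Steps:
$V{\left(T,d \right)} = - \frac{6}{T + d}$
$Z{\left(N \right)} = - \frac{8}{N}$ ($Z{\left(N \right)} = \frac{4 \left(-2\right)}{N} = - \frac{8}{N}$)
$\left(V{\left(7,7 \right)} + Z{\left(3 \right)}\right) 43 = \left(- \frac{6}{7 + 7} - \frac{8}{3}\right) 43 = \left(- \frac{6}{14} - \frac{8}{3}\right) 43 = \left(\left(-6\right) \frac{1}{14} - \frac{8}{3}\right) 43 = \left(- \frac{3}{7} - \frac{8}{3}\right) 43 = \left(- \frac{65}{21}\right) 43 = - \frac{2795}{21}$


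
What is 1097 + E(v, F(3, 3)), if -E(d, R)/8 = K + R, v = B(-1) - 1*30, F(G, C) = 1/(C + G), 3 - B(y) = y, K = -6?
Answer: 3431/3 ≈ 1143.7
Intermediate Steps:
B(y) = 3 - y
v = -26 (v = (3 - 1*(-1)) - 1*30 = (3 + 1) - 30 = 4 - 30 = -26)
E(d, R) = 48 - 8*R (E(d, R) = -8*(-6 + R) = 48 - 8*R)
1097 + E(v, F(3, 3)) = 1097 + (48 - 8/(3 + 3)) = 1097 + (48 - 8/6) = 1097 + (48 - 8*⅙) = 1097 + (48 - 4/3) = 1097 + 140/3 = 3431/3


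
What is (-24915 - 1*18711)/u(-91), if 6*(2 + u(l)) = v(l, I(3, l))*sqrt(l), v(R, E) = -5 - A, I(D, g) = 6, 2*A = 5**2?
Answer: 12564288/112051 - 18322920*I*sqrt(91)/112051 ≈ 112.13 - 1559.9*I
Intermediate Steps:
A = 25/2 (A = (1/2)*5**2 = (1/2)*25 = 25/2 ≈ 12.500)
v(R, E) = -35/2 (v(R, E) = -5 - 1*25/2 = -5 - 25/2 = -35/2)
u(l) = -2 - 35*sqrt(l)/12 (u(l) = -2 + (-35*sqrt(l)/2)/6 = -2 - 35*sqrt(l)/12)
(-24915 - 1*18711)/u(-91) = (-24915 - 1*18711)/(-2 - 35*I*sqrt(91)/12) = (-24915 - 18711)/(-2 - 35*I*sqrt(91)/12) = -43626/(-2 - 35*I*sqrt(91)/12)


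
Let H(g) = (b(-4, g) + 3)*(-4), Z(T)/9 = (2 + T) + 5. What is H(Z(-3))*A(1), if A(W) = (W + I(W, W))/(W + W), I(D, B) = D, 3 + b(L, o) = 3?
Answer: -12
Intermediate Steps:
b(L, o) = 0 (b(L, o) = -3 + 3 = 0)
Z(T) = 63 + 9*T (Z(T) = 9*((2 + T) + 5) = 9*(7 + T) = 63 + 9*T)
H(g) = -12 (H(g) = (0 + 3)*(-4) = 3*(-4) = -12)
A(W) = 1 (A(W) = (W + W)/(W + W) = (2*W)/((2*W)) = (2*W)*(1/(2*W)) = 1)
H(Z(-3))*A(1) = -12*1 = -12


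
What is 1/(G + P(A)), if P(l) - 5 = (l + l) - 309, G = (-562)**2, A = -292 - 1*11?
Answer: 1/314934 ≈ 3.1753e-6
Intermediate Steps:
A = -303 (A = -292 - 11 = -303)
G = 315844
P(l) = -304 + 2*l (P(l) = 5 + ((l + l) - 309) = 5 + (2*l - 309) = 5 + (-309 + 2*l) = -304 + 2*l)
1/(G + P(A)) = 1/(315844 + (-304 + 2*(-303))) = 1/(315844 + (-304 - 606)) = 1/(315844 - 910) = 1/314934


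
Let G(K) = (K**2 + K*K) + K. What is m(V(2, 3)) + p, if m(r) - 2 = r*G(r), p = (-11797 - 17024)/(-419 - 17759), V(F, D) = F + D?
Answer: 5064127/18178 ≈ 278.59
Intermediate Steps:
G(K) = K + 2*K**2 (G(K) = (K**2 + K**2) + K = 2*K**2 + K = K + 2*K**2)
V(F, D) = D + F
p = 28821/18178 (p = -28821/(-18178) = -28821*(-1/18178) = 28821/18178 ≈ 1.5855)
m(r) = 2 + r**2*(1 + 2*r) (m(r) = 2 + r*(r*(1 + 2*r)) = 2 + r**2*(1 + 2*r))
m(V(2, 3)) + p = (2 + (3 + 2)**2*(1 + 2*(3 + 2))) + 28821/18178 = (2 + 5**2*(1 + 2*5)) + 28821/18178 = (2 + 25*(1 + 10)) + 28821/18178 = (2 + 25*11) + 28821/18178 = (2 + 275) + 28821/18178 = 277 + 28821/18178 = 5064127/18178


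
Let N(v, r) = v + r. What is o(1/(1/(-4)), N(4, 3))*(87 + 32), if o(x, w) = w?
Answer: 833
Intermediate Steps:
N(v, r) = r + v
o(1/(1/(-4)), N(4, 3))*(87 + 32) = (3 + 4)*(87 + 32) = 7*119 = 833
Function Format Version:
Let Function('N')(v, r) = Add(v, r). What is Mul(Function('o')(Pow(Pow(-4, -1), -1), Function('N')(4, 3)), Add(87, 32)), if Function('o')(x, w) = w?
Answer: 833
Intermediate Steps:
Function('N')(v, r) = Add(r, v)
Mul(Function('o')(Pow(Pow(-4, -1), -1), Function('N')(4, 3)), Add(87, 32)) = Mul(Add(3, 4), Add(87, 32)) = Mul(7, 119) = 833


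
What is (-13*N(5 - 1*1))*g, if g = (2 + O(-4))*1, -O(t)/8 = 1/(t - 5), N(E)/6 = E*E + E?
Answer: -13520/3 ≈ -4506.7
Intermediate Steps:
N(E) = 6*E + 6*E² (N(E) = 6*(E*E + E) = 6*(E² + E) = 6*(E + E²) = 6*E + 6*E²)
O(t) = -8/(-5 + t) (O(t) = -8/(t - 5) = -8/(-5 + t))
g = 26/9 (g = (2 - 8/(-5 - 4))*1 = (2 - 8/(-9))*1 = (2 - 8*(-⅑))*1 = (2 + 8/9)*1 = (26/9)*1 = 26/9 ≈ 2.8889)
(-13*N(5 - 1*1))*g = -78*(5 - 1*1)*(1 + (5 - 1*1))*(26/9) = -78*(5 - 1)*(1 + (5 - 1))*(26/9) = -78*4*(1 + 4)*(26/9) = -78*4*5*(26/9) = -13*120*(26/9) = -1560*26/9 = -13520/3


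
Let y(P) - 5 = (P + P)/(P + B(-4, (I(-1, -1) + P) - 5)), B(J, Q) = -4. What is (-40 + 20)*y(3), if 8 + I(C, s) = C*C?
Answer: 20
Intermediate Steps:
I(C, s) = -8 + C**2 (I(C, s) = -8 + C*C = -8 + C**2)
y(P) = 5 + 2*P/(-4 + P) (y(P) = 5 + (P + P)/(P - 4) = 5 + (2*P)/(-4 + P) = 5 + 2*P/(-4 + P))
(-40 + 20)*y(3) = (-40 + 20)*((-20 + 7*3)/(-4 + 3)) = -20*(-20 + 21)/(-1) = -(-20) = -20*(-1) = 20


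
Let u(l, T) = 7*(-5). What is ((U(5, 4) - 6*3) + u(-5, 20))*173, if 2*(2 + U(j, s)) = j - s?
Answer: -18857/2 ≈ -9428.5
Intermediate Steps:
U(j, s) = -2 + j/2 - s/2 (U(j, s) = -2 + (j - s)/2 = -2 + (j/2 - s/2) = -2 + j/2 - s/2)
u(l, T) = -35
((U(5, 4) - 6*3) + u(-5, 20))*173 = (((-2 + (½)*5 - ½*4) - 6*3) - 35)*173 = (((-2 + 5/2 - 2) - 18) - 35)*173 = ((-3/2 - 18) - 35)*173 = (-39/2 - 35)*173 = -109/2*173 = -18857/2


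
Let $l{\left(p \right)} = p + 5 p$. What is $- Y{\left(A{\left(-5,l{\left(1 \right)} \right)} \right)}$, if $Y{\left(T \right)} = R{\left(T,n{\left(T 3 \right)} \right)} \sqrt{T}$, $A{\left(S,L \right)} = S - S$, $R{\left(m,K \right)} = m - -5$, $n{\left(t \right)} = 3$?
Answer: $0$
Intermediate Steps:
$l{\left(p \right)} = 6 p$
$R{\left(m,K \right)} = 5 + m$ ($R{\left(m,K \right)} = m + 5 = 5 + m$)
$A{\left(S,L \right)} = 0$
$Y{\left(T \right)} = \sqrt{T} \left(5 + T\right)$ ($Y{\left(T \right)} = \left(5 + T\right) \sqrt{T} = \sqrt{T} \left(5 + T\right)$)
$- Y{\left(A{\left(-5,l{\left(1 \right)} \right)} \right)} = - \sqrt{0} \left(5 + 0\right) = - 0 \cdot 5 = \left(-1\right) 0 = 0$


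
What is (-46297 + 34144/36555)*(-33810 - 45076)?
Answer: 133502934382226/36555 ≈ 3.6521e+9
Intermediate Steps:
(-46297 + 34144/36555)*(-33810 - 45076) = (-46297 + 34144*(1/36555))*(-78886) = (-46297 + 34144/36555)*(-78886) = -1692352691/36555*(-78886) = 133502934382226/36555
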